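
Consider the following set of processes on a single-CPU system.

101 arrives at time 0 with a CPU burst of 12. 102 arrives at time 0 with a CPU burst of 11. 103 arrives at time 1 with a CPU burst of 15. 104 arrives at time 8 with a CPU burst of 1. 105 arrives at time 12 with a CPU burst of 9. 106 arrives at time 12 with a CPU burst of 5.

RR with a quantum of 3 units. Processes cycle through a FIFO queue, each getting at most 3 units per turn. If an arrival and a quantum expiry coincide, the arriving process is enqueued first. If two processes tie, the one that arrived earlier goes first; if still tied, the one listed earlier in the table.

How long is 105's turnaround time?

38

Timeline: | 101 0-3 | 102 3-6 | 103 6-9 | 101 9-12 | 102 12-15 | 104 15-16 | 103 16-19 | 105 19-22 | 106 22-25 | 101 25-28 | 102 28-31 | 103 31-34 | 105 34-37 | 106 37-39 | 101 39-42 | 102 42-44 | 103 44-47 | 105 47-50 | 103 50-53 |
Completion: 101=42  102=44  103=53  104=16  105=50  106=39
Turnaround (C−A): 101=42  102=44  103=52  104=8  105=38  106=27
Turnaround(105) = completion − arrival = 50 − 12 = 38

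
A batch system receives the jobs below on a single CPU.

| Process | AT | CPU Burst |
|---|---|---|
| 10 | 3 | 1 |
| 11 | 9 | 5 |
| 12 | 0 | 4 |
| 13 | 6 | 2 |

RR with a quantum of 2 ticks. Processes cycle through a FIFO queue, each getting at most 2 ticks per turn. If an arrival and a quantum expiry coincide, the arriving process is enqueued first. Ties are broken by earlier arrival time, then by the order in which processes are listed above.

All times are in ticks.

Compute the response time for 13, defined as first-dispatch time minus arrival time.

0

Timeline: | 12 0-4 | 10 4-5 | idle 5-6 | 13 6-8 | idle 8-9 | 11 9-14 |
Completion: 10=5  11=14  12=4  13=8
Response(13) = first start − arrival = 6 − 6 = 0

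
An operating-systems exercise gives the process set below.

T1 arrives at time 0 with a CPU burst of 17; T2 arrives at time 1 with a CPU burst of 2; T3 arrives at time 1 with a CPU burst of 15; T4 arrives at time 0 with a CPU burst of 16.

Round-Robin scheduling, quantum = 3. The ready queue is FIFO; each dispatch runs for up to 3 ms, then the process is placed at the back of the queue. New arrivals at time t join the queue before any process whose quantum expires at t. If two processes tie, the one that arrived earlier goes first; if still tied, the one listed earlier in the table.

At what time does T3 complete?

Timeline: | T1 0-3 | T4 3-6 | T2 6-8 | T3 8-11 | T1 11-14 | T4 14-17 | T3 17-20 | T1 20-23 | T4 23-26 | T3 26-29 | T1 29-32 | T4 32-35 | T3 35-38 | T1 38-41 | T4 41-44 | T3 44-47 | T1 47-49 | T4 49-50 |
Completion: T1=49  T2=8  T3=47  T4=50
Turnaround (C−A): T1=49  T2=7  T3=46  T4=50

47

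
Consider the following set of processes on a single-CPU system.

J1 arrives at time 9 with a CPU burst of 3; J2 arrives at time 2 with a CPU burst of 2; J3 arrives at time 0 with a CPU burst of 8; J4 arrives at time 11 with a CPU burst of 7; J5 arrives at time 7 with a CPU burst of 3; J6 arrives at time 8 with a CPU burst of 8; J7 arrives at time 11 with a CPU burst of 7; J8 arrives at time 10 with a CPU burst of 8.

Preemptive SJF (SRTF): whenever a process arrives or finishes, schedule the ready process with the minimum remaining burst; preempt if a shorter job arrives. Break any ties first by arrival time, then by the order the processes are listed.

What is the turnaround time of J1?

Timeline: | J3 0-2 | J2 2-4 | J3 4-10 | J5 10-13 | J1 13-16 | J4 16-23 | J7 23-30 | J6 30-38 | J8 38-46 |
Completion: J1=16  J2=4  J3=10  J4=23  J5=13  J6=38  J7=30  J8=46
Turnaround(J1) = completion − arrival = 16 − 9 = 7

7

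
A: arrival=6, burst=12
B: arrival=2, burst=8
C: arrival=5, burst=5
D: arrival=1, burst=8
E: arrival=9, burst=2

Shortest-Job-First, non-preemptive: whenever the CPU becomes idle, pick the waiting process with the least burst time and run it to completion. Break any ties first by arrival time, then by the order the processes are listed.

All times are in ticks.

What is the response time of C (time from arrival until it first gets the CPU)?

Schedule: | idle 0-1 | D 1-9 | E 9-11 | C 11-16 | B 16-24 | A 24-36 |
Completion: A=36  B=24  C=16  D=9  E=11
Turnaround (C−A): A=30  B=22  C=11  D=8  E=2
Response(C) = first start − arrival = 11 − 5 = 6

6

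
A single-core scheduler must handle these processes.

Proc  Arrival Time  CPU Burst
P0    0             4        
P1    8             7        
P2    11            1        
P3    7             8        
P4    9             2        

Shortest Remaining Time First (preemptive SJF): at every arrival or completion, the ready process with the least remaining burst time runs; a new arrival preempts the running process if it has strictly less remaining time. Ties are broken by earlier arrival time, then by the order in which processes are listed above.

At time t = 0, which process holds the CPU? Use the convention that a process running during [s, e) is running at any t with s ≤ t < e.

Schedule: | P0 0-4 | idle 4-7 | P3 7-9 | P4 9-11 | P2 11-12 | P3 12-18 | P1 18-25 |
Completion: P0=4  P1=25  P2=12  P3=18  P4=11

P0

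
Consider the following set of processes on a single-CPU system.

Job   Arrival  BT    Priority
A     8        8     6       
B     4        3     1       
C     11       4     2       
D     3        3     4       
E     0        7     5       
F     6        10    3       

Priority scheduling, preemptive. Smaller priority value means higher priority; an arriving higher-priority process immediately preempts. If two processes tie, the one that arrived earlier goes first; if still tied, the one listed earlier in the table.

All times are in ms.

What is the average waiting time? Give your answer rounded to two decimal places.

Gantt: | E 0-3 | D 3-4 | B 4-7 | F 7-11 | C 11-15 | F 15-21 | D 21-23 | E 23-27 | A 27-35 |
Completion: A=35  B=7  C=15  D=23  E=27  F=21
Turnaround (C−A): A=27  B=3  C=4  D=20  E=27  F=15
Waiting times: A=19, B=0, C=0, D=17, E=20, F=5
Average waiting = (19+0+0+17+20+5) / 6 = 61/6 = 10.17

10.17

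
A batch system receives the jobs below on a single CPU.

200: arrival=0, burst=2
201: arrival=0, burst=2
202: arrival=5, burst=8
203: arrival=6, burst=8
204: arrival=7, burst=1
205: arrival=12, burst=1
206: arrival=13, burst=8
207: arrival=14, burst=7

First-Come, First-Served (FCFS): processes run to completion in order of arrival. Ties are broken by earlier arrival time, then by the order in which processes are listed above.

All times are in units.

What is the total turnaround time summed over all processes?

Schedule: | 200 0-2 | 201 2-4 | idle 4-5 | 202 5-13 | 203 13-21 | 204 21-22 | 205 22-23 | 206 23-31 | 207 31-38 |
Completion: 200=2  201=4  202=13  203=21  204=22  205=23  206=31  207=38
Turnaround (C−A): 200=2  201=4  202=8  203=15  204=15  205=11  206=18  207=24
Turnaround = completion − arrival: 200=2, 201=4, 202=8, 203=15, 204=15, 205=11, 206=18, 207=24
Total turnaround = 2 + 4 + 8 + 15 + 15 + 11 + 18 + 24 = 97

97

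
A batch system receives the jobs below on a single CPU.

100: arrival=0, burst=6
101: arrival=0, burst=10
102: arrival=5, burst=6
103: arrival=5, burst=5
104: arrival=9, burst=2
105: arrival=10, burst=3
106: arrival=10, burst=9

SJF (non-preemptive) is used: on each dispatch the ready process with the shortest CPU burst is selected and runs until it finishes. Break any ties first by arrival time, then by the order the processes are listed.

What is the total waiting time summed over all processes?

Schedule: | 100 0-6 | 103 6-11 | 104 11-13 | 105 13-16 | 102 16-22 | 106 22-31 | 101 31-41 |
Completion: 100=6  101=41  102=22  103=11  104=13  105=16  106=31
Waiting = turnaround − burst: 100=0, 101=31, 102=11, 103=1, 104=2, 105=3, 106=12
Total waiting = 0 + 31 + 11 + 1 + 2 + 3 + 12 = 60

60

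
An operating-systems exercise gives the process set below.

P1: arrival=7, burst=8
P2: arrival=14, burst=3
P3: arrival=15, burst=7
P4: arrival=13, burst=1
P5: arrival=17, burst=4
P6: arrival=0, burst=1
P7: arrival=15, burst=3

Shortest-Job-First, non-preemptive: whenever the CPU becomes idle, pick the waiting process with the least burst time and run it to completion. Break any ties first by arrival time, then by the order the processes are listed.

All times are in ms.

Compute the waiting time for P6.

Schedule: | P6 0-1 | idle 1-7 | P1 7-15 | P4 15-16 | P2 16-19 | P7 19-22 | P5 22-26 | P3 26-33 |
Completion: P1=15  P2=19  P3=33  P4=16  P5=26  P6=1  P7=22
Turnaround (C−A): P1=8  P2=5  P3=18  P4=3  P5=9  P6=1  P7=7
Waiting(P6) = turnaround − burst = 1 − 1 = 0

0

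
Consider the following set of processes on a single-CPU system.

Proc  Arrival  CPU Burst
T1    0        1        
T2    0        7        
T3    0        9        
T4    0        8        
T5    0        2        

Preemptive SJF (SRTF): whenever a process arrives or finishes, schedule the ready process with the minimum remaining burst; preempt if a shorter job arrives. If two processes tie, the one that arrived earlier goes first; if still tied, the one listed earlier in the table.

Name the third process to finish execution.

T2

Timeline: | T1 0-1 | T5 1-3 | T2 3-10 | T4 10-18 | T3 18-27 |
Completion: T1=1  T2=10  T3=27  T4=18  T5=3
Turnaround (C−A): T1=1  T2=10  T3=27  T4=18  T5=3
Finish order: T1 → T5 → T2 → T4 → T3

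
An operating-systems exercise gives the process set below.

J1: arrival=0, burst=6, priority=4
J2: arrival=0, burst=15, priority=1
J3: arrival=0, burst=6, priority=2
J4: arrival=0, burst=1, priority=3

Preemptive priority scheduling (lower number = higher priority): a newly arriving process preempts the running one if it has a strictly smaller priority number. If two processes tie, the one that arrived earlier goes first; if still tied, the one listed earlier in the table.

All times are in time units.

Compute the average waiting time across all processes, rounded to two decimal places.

14.50

Schedule: | J2 0-15 | J3 15-21 | J4 21-22 | J1 22-28 |
Completion: J1=28  J2=15  J3=21  J4=22
Turnaround (C−A): J1=28  J2=15  J3=21  J4=22
Waiting times: J1=22, J2=0, J3=15, J4=21
Average waiting = (22+0+15+21) / 4 = 58/4 = 14.50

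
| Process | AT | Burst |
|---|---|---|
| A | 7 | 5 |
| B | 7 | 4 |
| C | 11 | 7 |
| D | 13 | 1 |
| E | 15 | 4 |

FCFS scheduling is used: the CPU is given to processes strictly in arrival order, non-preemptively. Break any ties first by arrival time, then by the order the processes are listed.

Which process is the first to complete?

Gantt: | idle 0-7 | A 7-12 | B 12-16 | C 16-23 | D 23-24 | E 24-28 |
Completion: A=12  B=16  C=23  D=24  E=28
Turnaround (C−A): A=5  B=9  C=12  D=11  E=13
Finish order: A → B → C → D → E

A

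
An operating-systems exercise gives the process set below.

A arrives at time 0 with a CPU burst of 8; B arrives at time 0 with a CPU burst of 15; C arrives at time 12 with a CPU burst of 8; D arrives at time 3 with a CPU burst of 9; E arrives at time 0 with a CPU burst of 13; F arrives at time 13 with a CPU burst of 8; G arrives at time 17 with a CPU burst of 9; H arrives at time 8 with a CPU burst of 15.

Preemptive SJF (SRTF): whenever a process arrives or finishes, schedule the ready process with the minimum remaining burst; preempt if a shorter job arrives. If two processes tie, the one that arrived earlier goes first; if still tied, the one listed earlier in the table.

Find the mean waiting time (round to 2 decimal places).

Gantt: | A 0-8 | D 8-17 | C 17-25 | F 25-33 | G 33-42 | E 42-55 | B 55-70 | H 70-85 |
Completion: A=8  B=70  C=25  D=17  E=55  F=33  G=42  H=85
Turnaround (C−A): A=8  B=70  C=13  D=14  E=55  F=20  G=25  H=77
Waiting times: A=0, B=55, C=5, D=5, E=42, F=12, G=16, H=62
Average waiting = (0+55+5+5+42+12+16+62) / 8 = 197/8 = 24.63

24.63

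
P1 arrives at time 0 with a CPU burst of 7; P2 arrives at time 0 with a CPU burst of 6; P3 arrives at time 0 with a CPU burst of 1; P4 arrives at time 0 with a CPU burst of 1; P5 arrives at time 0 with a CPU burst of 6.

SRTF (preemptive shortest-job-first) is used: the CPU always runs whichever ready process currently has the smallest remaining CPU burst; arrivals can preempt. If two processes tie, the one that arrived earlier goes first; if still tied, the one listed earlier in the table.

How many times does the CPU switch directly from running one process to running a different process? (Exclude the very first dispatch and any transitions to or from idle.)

Timeline: | P3 0-1 | P4 1-2 | P2 2-8 | P5 8-14 | P1 14-21 |
Completion: P1=21  P2=8  P3=1  P4=2  P5=14
Turnaround (C−A): P1=21  P2=8  P3=1  P4=2  P5=14

4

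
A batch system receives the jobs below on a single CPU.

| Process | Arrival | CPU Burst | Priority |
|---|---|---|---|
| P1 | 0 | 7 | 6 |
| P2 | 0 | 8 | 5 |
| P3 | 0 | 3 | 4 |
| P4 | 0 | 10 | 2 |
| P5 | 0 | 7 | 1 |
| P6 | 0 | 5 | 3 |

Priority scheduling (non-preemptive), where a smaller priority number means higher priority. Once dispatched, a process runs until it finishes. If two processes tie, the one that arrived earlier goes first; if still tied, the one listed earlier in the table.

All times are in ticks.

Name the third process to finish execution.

P6

Timeline: | P5 0-7 | P4 7-17 | P6 17-22 | P3 22-25 | P2 25-33 | P1 33-40 |
Completion: P1=40  P2=33  P3=25  P4=17  P5=7  P6=22
Turnaround (C−A): P1=40  P2=33  P3=25  P4=17  P5=7  P6=22
Finish order: P5 → P4 → P6 → P3 → P2 → P1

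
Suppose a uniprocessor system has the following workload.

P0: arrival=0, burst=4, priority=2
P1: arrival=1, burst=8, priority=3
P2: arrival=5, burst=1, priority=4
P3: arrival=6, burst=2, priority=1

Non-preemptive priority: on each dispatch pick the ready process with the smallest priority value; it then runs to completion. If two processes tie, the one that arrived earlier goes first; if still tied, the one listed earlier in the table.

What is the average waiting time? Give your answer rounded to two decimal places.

4.50

Timeline: | P0 0-4 | P1 4-12 | P3 12-14 | P2 14-15 |
Completion: P0=4  P1=12  P2=15  P3=14
Turnaround (C−A): P0=4  P1=11  P2=10  P3=8
Waiting times: P0=0, P1=3, P2=9, P3=6
Average waiting = (0+3+9+6) / 4 = 18/4 = 4.50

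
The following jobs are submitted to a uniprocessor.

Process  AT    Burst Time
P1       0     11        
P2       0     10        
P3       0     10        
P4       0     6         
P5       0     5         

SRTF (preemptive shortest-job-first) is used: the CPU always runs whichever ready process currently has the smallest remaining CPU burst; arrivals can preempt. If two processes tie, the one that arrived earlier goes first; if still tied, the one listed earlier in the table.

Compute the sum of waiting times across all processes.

68

Gantt: | P5 0-5 | P4 5-11 | P2 11-21 | P3 21-31 | P1 31-42 |
Completion: P1=42  P2=21  P3=31  P4=11  P5=5
Waiting = turnaround − burst: P1=31, P2=11, P3=21, P4=5, P5=0
Total waiting = 31 + 11 + 21 + 5 + 0 = 68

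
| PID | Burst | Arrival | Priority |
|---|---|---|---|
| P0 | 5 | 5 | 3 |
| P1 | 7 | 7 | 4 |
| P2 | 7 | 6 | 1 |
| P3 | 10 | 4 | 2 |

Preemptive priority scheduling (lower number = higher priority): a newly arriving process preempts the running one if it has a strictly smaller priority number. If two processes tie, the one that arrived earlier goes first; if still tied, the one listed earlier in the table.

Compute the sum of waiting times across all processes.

Schedule: | idle 0-4 | P3 4-6 | P2 6-13 | P3 13-21 | P0 21-26 | P1 26-33 |
Completion: P0=26  P1=33  P2=13  P3=21
Turnaround (C−A): P0=21  P1=26  P2=7  P3=17
Waiting = turnaround − burst: P0=16, P1=19, P2=0, P3=7
Total waiting = 16 + 19 + 0 + 7 = 42

42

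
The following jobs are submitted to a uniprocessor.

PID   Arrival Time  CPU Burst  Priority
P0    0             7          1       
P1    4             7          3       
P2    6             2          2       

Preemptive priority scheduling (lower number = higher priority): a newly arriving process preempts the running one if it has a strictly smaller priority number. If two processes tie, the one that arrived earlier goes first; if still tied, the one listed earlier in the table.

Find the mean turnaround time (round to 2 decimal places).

Schedule: | P0 0-7 | P2 7-9 | P1 9-16 |
Completion: P0=7  P1=16  P2=9
Turnaround (C−A): P0=7  P1=12  P2=3
Turnaround times: P0=7, P1=12, P2=3
Average turnaround = (7+12+3) / 3 = 22/3 = 7.33

7.33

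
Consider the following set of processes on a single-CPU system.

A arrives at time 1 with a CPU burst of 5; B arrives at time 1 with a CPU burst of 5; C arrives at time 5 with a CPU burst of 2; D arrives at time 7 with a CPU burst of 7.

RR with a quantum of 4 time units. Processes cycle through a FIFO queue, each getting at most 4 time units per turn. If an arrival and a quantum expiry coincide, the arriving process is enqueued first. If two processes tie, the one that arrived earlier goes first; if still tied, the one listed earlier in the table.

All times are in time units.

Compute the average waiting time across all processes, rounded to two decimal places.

6.75

Gantt: | idle 0-1 | A 1-5 | B 5-9 | C 9-11 | A 11-12 | D 12-16 | B 16-17 | D 17-20 |
Completion: A=12  B=17  C=11  D=20
Waiting times: A=6, B=11, C=4, D=6
Average waiting = (6+11+4+6) / 4 = 27/4 = 6.75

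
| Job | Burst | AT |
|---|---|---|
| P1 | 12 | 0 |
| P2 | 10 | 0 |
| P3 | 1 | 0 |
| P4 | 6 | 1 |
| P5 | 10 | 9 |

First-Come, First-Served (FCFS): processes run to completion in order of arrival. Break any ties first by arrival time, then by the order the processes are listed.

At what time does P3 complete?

Timeline: | P1 0-12 | P2 12-22 | P3 22-23 | P4 23-29 | P5 29-39 |
Completion: P1=12  P2=22  P3=23  P4=29  P5=39
Turnaround (C−A): P1=12  P2=22  P3=23  P4=28  P5=30

23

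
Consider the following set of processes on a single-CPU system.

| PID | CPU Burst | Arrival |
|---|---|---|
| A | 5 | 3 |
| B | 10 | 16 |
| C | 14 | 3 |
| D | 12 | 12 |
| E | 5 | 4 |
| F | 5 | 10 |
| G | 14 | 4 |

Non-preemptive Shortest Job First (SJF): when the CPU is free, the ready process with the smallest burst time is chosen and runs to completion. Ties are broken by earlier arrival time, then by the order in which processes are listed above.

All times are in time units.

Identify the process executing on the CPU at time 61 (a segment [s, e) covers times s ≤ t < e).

G

Gantt: | idle 0-3 | A 3-8 | E 8-13 | F 13-18 | B 18-28 | D 28-40 | C 40-54 | G 54-68 |
Completion: A=8  B=28  C=54  D=40  E=13  F=18  G=68
Turnaround (C−A): A=5  B=12  C=51  D=28  E=9  F=8  G=64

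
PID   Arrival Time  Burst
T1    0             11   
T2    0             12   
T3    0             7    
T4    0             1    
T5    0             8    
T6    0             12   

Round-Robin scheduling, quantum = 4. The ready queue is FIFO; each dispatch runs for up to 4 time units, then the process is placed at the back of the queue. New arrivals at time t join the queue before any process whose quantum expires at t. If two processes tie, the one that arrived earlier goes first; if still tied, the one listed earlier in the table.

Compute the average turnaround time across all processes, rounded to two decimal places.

Timeline: | T1 0-4 | T2 4-8 | T3 8-12 | T4 12-13 | T5 13-17 | T6 17-21 | T1 21-25 | T2 25-29 | T3 29-32 | T5 32-36 | T6 36-40 | T1 40-43 | T2 43-47 | T6 47-51 |
Completion: T1=43  T2=47  T3=32  T4=13  T5=36  T6=51
Turnaround (C−A): T1=43  T2=47  T3=32  T4=13  T5=36  T6=51
Turnaround times: T1=43, T2=47, T3=32, T4=13, T5=36, T6=51
Average turnaround = (43+47+32+13+36+51) / 6 = 222/6 = 37.00

37.00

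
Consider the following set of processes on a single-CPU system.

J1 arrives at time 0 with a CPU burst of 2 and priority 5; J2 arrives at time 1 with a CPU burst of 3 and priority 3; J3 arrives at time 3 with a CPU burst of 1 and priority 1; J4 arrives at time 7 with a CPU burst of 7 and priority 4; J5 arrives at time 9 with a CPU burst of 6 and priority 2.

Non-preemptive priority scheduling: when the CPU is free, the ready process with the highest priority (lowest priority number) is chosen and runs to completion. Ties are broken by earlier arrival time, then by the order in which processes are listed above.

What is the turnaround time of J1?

Timeline: | J1 0-2 | J2 2-5 | J3 5-6 | idle 6-7 | J4 7-14 | J5 14-20 |
Completion: J1=2  J2=5  J3=6  J4=14  J5=20
Turnaround (C−A): J1=2  J2=4  J3=3  J4=7  J5=11
Turnaround(J1) = completion − arrival = 2 − 0 = 2

2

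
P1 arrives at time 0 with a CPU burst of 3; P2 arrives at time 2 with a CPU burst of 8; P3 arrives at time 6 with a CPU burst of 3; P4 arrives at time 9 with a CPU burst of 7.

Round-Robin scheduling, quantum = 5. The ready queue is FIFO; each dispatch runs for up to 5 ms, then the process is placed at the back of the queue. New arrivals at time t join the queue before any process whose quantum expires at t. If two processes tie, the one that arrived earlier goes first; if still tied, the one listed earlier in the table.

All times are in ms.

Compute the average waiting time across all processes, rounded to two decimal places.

Timeline: | P1 0-3 | P2 3-8 | P3 8-11 | P2 11-14 | P4 14-21 |
Completion: P1=3  P2=14  P3=11  P4=21
Turnaround (C−A): P1=3  P2=12  P3=5  P4=12
Waiting times: P1=0, P2=4, P3=2, P4=5
Average waiting = (0+4+2+5) / 4 = 11/4 = 2.75

2.75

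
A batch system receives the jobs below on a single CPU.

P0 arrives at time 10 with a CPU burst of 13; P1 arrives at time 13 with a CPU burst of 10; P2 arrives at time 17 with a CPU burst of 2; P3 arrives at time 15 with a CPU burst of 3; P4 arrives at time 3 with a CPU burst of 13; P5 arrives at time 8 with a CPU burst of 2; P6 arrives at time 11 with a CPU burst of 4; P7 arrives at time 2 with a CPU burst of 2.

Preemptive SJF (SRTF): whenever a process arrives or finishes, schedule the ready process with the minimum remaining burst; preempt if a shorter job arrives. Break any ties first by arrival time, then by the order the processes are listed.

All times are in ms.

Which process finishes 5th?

Gantt: | idle 0-2 | P7 2-4 | P4 4-8 | P5 8-10 | P4 10-11 | P6 11-15 | P3 15-18 | P2 18-20 | P4 20-28 | P1 28-38 | P0 38-51 |
Completion: P0=51  P1=38  P2=20  P3=18  P4=28  P5=10  P6=15  P7=4
Turnaround (C−A): P0=41  P1=25  P2=3  P3=3  P4=25  P5=2  P6=4  P7=2
Finish order: P7 → P5 → P6 → P3 → P2 → P4 → P1 → P0

P2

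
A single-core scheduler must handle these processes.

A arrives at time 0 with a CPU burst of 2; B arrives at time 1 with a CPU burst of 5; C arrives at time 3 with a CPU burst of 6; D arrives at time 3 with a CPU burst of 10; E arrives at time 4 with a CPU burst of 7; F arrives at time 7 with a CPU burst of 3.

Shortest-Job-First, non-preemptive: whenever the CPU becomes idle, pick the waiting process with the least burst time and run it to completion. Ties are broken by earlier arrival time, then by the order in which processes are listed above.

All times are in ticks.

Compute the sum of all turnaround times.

Gantt: | A 0-2 | B 2-7 | F 7-10 | C 10-16 | E 16-23 | D 23-33 |
Completion: A=2  B=7  C=16  D=33  E=23  F=10
Turnaround (C−A): A=2  B=6  C=13  D=30  E=19  F=3
Turnaround = completion − arrival: A=2, B=6, C=13, D=30, E=19, F=3
Total turnaround = 2 + 6 + 13 + 30 + 19 + 3 = 73

73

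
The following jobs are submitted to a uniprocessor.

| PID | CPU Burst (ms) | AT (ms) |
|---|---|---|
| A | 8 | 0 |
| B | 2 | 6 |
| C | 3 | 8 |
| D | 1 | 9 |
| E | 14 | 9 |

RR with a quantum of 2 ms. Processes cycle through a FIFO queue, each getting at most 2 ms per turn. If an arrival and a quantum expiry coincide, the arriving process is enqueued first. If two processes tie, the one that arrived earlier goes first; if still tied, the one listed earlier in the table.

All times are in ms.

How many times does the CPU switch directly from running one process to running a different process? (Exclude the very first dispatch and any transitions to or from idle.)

Timeline: | A 0-6 | B 6-8 | A 8-10 | C 10-12 | D 12-13 | E 13-15 | C 15-16 | E 16-28 |
Completion: A=10  B=8  C=16  D=13  E=28
Turnaround (C−A): A=10  B=2  C=8  D=4  E=19

7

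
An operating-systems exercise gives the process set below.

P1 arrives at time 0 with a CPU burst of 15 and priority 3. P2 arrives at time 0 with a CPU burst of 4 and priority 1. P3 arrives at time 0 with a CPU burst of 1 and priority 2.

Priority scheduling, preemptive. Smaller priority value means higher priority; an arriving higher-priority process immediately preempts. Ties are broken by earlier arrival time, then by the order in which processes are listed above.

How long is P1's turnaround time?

Timeline: | P2 0-4 | P3 4-5 | P1 5-20 |
Completion: P1=20  P2=4  P3=5
Turnaround (C−A): P1=20  P2=4  P3=5
Turnaround(P1) = completion − arrival = 20 − 0 = 20

20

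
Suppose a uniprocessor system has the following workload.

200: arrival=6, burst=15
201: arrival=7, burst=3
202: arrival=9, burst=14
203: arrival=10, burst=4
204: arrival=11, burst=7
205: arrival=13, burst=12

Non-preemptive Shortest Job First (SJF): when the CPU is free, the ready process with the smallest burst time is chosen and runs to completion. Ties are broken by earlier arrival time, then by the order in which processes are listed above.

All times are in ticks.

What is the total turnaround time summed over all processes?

Gantt: | idle 0-6 | 200 6-21 | 201 21-24 | 203 24-28 | 204 28-35 | 205 35-47 | 202 47-61 |
Completion: 200=21  201=24  202=61  203=28  204=35  205=47
Turnaround (C−A): 200=15  201=17  202=52  203=18  204=24  205=34
Turnaround = completion − arrival: 200=15, 201=17, 202=52, 203=18, 204=24, 205=34
Total turnaround = 15 + 17 + 52 + 18 + 24 + 34 = 160

160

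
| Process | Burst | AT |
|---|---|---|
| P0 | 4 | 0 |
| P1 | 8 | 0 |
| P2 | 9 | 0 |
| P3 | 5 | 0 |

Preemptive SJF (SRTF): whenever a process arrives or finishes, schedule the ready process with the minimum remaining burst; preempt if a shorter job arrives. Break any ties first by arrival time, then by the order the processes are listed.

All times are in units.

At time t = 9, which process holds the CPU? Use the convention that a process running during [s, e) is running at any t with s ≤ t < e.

Timeline: | P0 0-4 | P3 4-9 | P1 9-17 | P2 17-26 |
Completion: P0=4  P1=17  P2=26  P3=9
Turnaround (C−A): P0=4  P1=17  P2=26  P3=9

P1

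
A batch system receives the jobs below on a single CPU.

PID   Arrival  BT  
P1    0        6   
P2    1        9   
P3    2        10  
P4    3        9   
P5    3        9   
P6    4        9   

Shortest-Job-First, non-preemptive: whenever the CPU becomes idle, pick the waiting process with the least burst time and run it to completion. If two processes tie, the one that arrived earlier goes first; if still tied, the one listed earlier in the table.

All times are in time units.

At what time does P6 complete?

Gantt: | P1 0-6 | P2 6-15 | P4 15-24 | P5 24-33 | P6 33-42 | P3 42-52 |
Completion: P1=6  P2=15  P3=52  P4=24  P5=33  P6=42
Turnaround (C−A): P1=6  P2=14  P3=50  P4=21  P5=30  P6=38

42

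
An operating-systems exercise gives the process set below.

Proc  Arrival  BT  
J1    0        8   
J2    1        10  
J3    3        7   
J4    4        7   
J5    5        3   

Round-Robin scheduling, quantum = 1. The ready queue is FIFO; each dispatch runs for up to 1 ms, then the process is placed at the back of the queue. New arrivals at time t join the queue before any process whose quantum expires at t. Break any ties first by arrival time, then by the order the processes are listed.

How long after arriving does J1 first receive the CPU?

Timeline: | J1 0-1 | J2 1-2 | J1 2-3 | J2 3-4 | J3 4-5 | J1 5-6 | J4 6-7 | J2 7-8 | J5 8-9 | J3 9-10 | J1 10-11 | J4 11-12 | J2 12-13 | J5 13-14 | J3 14-15 | J1 15-16 | J4 16-17 | J2 17-18 | J5 18-19 | J3 19-20 | J1 20-21 | J4 21-22 | J2 22-23 | J3 23-24 | J1 24-25 | J4 25-26 | J2 26-27 | J3 27-28 | J1 28-29 | J4 29-30 | J2 30-31 | J3 31-32 | J4 32-33 | J2 33-35 |
Completion: J1=29  J2=35  J3=32  J4=33  J5=19
Response(J1) = first start − arrival = 0 − 0 = 0

0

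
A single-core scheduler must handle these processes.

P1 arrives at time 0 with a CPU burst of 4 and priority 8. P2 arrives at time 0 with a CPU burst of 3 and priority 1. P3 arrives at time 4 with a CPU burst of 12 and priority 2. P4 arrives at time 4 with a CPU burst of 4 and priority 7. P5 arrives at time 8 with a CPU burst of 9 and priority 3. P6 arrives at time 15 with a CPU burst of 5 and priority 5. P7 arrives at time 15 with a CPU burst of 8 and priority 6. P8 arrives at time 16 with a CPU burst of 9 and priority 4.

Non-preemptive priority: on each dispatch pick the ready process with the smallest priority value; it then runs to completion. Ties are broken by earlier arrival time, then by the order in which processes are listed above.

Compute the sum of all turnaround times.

Gantt: | P2 0-3 | P1 3-7 | P3 7-19 | P5 19-28 | P8 28-37 | P6 37-42 | P7 42-50 | P4 50-54 |
Completion: P1=7  P2=3  P3=19  P4=54  P5=28  P6=42  P7=50  P8=37
Turnaround = completion − arrival: P1=7, P2=3, P3=15, P4=50, P5=20, P6=27, P7=35, P8=21
Total turnaround = 7 + 3 + 15 + 50 + 20 + 27 + 35 + 21 = 178

178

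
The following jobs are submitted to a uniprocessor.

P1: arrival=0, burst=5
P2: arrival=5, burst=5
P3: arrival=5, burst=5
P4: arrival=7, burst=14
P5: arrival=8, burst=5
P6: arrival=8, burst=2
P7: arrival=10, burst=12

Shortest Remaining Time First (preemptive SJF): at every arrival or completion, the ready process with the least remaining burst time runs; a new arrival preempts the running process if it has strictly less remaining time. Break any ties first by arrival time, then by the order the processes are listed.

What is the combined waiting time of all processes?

Timeline: | P1 0-5 | P2 5-10 | P6 10-12 | P3 12-17 | P5 17-22 | P7 22-34 | P4 34-48 |
Completion: P1=5  P2=10  P3=17  P4=48  P5=22  P6=12  P7=34
Turnaround (C−A): P1=5  P2=5  P3=12  P4=41  P5=14  P6=4  P7=24
Waiting = turnaround − burst: P1=0, P2=0, P3=7, P4=27, P5=9, P6=2, P7=12
Total waiting = 0 + 0 + 7 + 27 + 9 + 2 + 12 = 57

57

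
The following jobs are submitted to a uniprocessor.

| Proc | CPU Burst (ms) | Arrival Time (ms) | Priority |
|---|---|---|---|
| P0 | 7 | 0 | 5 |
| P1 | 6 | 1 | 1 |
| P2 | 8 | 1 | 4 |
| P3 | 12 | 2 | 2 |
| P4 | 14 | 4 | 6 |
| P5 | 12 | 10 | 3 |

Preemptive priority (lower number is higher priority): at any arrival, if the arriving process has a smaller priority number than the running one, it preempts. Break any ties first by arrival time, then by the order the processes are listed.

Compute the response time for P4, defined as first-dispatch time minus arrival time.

41

Timeline: | P0 0-1 | P1 1-7 | P3 7-19 | P5 19-31 | P2 31-39 | P0 39-45 | P4 45-59 |
Completion: P0=45  P1=7  P2=39  P3=19  P4=59  P5=31
Response(P4) = first start − arrival = 45 − 4 = 41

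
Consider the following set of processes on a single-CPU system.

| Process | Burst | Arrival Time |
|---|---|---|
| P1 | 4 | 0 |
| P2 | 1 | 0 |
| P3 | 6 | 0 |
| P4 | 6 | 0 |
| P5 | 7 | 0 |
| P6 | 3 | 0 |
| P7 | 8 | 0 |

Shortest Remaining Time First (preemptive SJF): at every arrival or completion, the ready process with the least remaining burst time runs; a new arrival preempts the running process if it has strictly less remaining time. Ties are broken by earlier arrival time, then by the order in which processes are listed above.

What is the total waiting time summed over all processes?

Timeline: | P2 0-1 | P6 1-4 | P1 4-8 | P3 8-14 | P4 14-20 | P5 20-27 | P7 27-35 |
Completion: P1=8  P2=1  P3=14  P4=20  P5=27  P6=4  P7=35
Turnaround (C−A): P1=8  P2=1  P3=14  P4=20  P5=27  P6=4  P7=35
Waiting = turnaround − burst: P1=4, P2=0, P3=8, P4=14, P5=20, P6=1, P7=27
Total waiting = 4 + 0 + 8 + 14 + 20 + 1 + 27 = 74

74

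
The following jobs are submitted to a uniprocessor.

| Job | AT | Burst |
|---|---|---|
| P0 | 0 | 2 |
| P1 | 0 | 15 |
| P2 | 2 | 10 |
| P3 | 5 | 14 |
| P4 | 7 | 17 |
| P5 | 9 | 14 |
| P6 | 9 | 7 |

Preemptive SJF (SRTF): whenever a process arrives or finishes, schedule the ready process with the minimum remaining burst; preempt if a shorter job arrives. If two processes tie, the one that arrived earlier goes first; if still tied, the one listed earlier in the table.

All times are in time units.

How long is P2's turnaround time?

Gantt: | P0 0-2 | P2 2-12 | P6 12-19 | P3 19-33 | P5 33-47 | P1 47-62 | P4 62-79 |
Completion: P0=2  P1=62  P2=12  P3=33  P4=79  P5=47  P6=19
Turnaround(P2) = completion − arrival = 12 − 2 = 10

10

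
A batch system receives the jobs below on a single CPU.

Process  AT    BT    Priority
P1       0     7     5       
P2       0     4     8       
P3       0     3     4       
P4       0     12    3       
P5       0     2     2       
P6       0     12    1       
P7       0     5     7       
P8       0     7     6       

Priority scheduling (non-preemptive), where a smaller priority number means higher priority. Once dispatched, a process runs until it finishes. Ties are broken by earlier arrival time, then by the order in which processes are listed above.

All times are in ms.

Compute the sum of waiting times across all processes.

208

Schedule: | P6 0-12 | P5 12-14 | P4 14-26 | P3 26-29 | P1 29-36 | P8 36-43 | P7 43-48 | P2 48-52 |
Completion: P1=36  P2=52  P3=29  P4=26  P5=14  P6=12  P7=48  P8=43
Turnaround (C−A): P1=36  P2=52  P3=29  P4=26  P5=14  P6=12  P7=48  P8=43
Waiting = turnaround − burst: P1=29, P2=48, P3=26, P4=14, P5=12, P6=0, P7=43, P8=36
Total waiting = 29 + 48 + 26 + 14 + 12 + 0 + 43 + 36 = 208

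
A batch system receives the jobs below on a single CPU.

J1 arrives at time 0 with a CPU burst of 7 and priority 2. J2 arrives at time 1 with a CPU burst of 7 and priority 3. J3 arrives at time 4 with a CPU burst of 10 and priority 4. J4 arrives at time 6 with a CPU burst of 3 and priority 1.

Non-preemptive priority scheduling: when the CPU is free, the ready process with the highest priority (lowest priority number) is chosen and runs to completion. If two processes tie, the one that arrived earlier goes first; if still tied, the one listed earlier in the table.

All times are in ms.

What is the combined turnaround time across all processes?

50

Schedule: | J1 0-7 | J4 7-10 | J2 10-17 | J3 17-27 |
Completion: J1=7  J2=17  J3=27  J4=10
Turnaround (C−A): J1=7  J2=16  J3=23  J4=4
Turnaround = completion − arrival: J1=7, J2=16, J3=23, J4=4
Total turnaround = 7 + 16 + 23 + 4 = 50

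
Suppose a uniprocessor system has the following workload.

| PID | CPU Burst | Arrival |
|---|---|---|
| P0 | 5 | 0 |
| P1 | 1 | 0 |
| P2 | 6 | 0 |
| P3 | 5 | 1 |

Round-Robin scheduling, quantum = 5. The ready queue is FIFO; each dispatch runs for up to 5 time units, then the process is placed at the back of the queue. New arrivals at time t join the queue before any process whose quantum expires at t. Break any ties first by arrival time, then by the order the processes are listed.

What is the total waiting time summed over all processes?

Timeline: | P0 0-5 | P1 5-6 | P2 6-11 | P3 11-16 | P2 16-17 |
Completion: P0=5  P1=6  P2=17  P3=16
Waiting = turnaround − burst: P0=0, P1=5, P2=11, P3=10
Total waiting = 0 + 5 + 11 + 10 = 26

26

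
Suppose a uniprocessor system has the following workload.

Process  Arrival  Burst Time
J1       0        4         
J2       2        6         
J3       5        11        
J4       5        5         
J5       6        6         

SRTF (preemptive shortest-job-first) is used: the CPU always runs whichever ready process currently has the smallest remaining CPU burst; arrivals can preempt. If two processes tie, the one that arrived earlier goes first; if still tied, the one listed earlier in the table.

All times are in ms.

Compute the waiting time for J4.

Timeline: | J1 0-4 | J2 4-10 | J4 10-15 | J5 15-21 | J3 21-32 |
Completion: J1=4  J2=10  J3=32  J4=15  J5=21
Waiting(J4) = turnaround − burst = 10 − 5 = 5

5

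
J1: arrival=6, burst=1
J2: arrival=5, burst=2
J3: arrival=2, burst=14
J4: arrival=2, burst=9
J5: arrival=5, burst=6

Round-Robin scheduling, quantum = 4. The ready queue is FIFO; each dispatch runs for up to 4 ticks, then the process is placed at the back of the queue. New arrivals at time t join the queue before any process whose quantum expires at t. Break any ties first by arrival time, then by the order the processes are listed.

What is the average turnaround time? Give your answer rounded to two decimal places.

Timeline: | idle 0-2 | J3 2-6 | J4 6-10 | J2 10-12 | J5 12-16 | J1 16-17 | J3 17-21 | J4 21-25 | J5 25-27 | J3 27-31 | J4 31-32 | J3 32-34 |
Completion: J1=17  J2=12  J3=34  J4=32  J5=27
Turnaround times: J1=11, J2=7, J3=32, J4=30, J5=22
Average turnaround = (11+7+32+30+22) / 5 = 102/5 = 20.40

20.40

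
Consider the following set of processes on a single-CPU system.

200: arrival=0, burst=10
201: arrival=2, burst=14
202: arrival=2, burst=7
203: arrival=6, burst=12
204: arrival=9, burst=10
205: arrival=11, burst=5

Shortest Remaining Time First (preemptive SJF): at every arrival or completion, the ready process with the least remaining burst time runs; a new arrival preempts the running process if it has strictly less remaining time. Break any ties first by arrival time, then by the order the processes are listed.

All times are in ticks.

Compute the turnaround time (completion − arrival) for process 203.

Timeline: | 200 0-2 | 202 2-9 | 200 9-11 | 205 11-16 | 200 16-22 | 204 22-32 | 203 32-44 | 201 44-58 |
Completion: 200=22  201=58  202=9  203=44  204=32  205=16
Turnaround (C−A): 200=22  201=56  202=7  203=38  204=23  205=5
Turnaround(203) = completion − arrival = 44 − 6 = 38

38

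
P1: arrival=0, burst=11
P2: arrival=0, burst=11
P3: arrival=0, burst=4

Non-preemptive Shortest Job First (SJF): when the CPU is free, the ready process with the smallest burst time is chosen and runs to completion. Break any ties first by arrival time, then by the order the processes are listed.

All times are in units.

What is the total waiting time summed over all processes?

Timeline: | P3 0-4 | P1 4-15 | P2 15-26 |
Completion: P1=15  P2=26  P3=4
Turnaround (C−A): P1=15  P2=26  P3=4
Waiting = turnaround − burst: P1=4, P2=15, P3=0
Total waiting = 4 + 15 + 0 = 19

19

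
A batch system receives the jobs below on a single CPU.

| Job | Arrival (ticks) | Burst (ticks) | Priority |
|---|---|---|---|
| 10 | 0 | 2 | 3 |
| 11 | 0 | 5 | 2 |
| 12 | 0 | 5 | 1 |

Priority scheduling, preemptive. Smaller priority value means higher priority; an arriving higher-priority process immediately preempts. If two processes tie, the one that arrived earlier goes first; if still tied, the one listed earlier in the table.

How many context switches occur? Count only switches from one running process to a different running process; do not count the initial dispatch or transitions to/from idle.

2

Schedule: | 12 0-5 | 11 5-10 | 10 10-12 |
Completion: 10=12  11=10  12=5
Turnaround (C−A): 10=12  11=10  12=5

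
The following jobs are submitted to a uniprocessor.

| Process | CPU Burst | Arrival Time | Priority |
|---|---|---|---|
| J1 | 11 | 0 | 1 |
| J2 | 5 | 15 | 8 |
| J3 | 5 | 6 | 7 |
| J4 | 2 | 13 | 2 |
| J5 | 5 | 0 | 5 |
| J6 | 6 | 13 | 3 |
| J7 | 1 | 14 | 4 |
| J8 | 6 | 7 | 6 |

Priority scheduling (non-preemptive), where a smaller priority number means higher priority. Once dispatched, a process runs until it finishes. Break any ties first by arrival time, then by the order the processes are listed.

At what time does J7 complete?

25

Schedule: | J1 0-11 | J5 11-16 | J4 16-18 | J6 18-24 | J7 24-25 | J8 25-31 | J3 31-36 | J2 36-41 |
Completion: J1=11  J2=41  J3=36  J4=18  J5=16  J6=24  J7=25  J8=31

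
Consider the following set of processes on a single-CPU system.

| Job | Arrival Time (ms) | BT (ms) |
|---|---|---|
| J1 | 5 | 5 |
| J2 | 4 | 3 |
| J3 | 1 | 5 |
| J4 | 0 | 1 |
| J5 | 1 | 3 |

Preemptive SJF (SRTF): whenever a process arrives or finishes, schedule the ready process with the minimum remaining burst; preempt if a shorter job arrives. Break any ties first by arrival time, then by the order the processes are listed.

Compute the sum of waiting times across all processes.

Schedule: | J4 0-1 | J5 1-4 | J2 4-7 | J3 7-12 | J1 12-17 |
Completion: J1=17  J2=7  J3=12  J4=1  J5=4
Turnaround (C−A): J1=12  J2=3  J3=11  J4=1  J5=3
Waiting = turnaround − burst: J1=7, J2=0, J3=6, J4=0, J5=0
Total waiting = 7 + 0 + 6 + 0 + 0 = 13

13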